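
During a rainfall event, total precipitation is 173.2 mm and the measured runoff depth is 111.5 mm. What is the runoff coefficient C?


The runoff coefficient C = runoff depth / rainfall depth.
C = 111.5 / 173.2
  = 0.6438.

0.6438


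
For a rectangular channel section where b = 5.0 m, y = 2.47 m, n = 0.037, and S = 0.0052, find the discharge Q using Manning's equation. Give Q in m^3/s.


For a rectangular channel, the cross-sectional area A = b * y = 5.0 * 2.47 = 12.35 m^2.
The wetted perimeter P = b + 2y = 5.0 + 2*2.47 = 9.94 m.
Hydraulic radius R = A/P = 12.35/9.94 = 1.2425 m.
Velocity V = (1/n)*R^(2/3)*S^(1/2) = (1/0.037)*1.2425^(2/3)*0.0052^(1/2) = 2.2524 m/s.
Discharge Q = A * V = 12.35 * 2.2524 = 27.818 m^3/s.

27.818


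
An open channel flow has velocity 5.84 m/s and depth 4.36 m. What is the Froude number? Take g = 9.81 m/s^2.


The Froude number is defined as Fr = V / sqrt(g*y).
g*y = 9.81 * 4.36 = 42.7716.
sqrt(g*y) = sqrt(42.7716) = 6.54.
Fr = 5.84 / 6.54 = 0.893.

0.893


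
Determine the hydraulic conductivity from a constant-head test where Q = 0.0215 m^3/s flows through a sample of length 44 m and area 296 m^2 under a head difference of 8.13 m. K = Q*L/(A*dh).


From K = Q*L / (A*dh):
Numerator: Q*L = 0.0215 * 44 = 0.946.
Denominator: A*dh = 296 * 8.13 = 2406.48.
K = 0.946 / 2406.48 = 0.000393 m/s.

0.000393


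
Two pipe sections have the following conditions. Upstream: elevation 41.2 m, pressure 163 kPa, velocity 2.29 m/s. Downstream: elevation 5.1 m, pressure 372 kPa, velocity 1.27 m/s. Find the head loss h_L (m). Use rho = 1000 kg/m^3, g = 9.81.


Total head at each section: H = z + p/(rho*g) + V^2/(2g).
H1 = 41.2 + 163*1000/(1000*9.81) + 2.29^2/(2*9.81)
   = 41.2 + 16.616 + 0.2673
   = 58.083 m.
H2 = 5.1 + 372*1000/(1000*9.81) + 1.27^2/(2*9.81)
   = 5.1 + 37.92 + 0.0822
   = 43.103 m.
h_L = H1 - H2 = 58.083 - 43.103 = 14.98 m.

14.98


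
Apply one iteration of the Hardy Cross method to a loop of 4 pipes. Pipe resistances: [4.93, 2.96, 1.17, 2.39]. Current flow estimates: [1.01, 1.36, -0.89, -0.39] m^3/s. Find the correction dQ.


Numerator terms (r*Q*|Q|): 4.93*1.01*|1.01| = 5.0291; 2.96*1.36*|1.36| = 5.4748; 1.17*-0.89*|-0.89| = -0.9268; 2.39*-0.39*|-0.39| = -0.3635.
Sum of numerator = 9.2136.
Denominator terms (r*|Q|): 4.93*|1.01| = 4.9793; 2.96*|1.36| = 4.0256; 1.17*|-0.89| = 1.0413; 2.39*|-0.39| = 0.9321.
2 * sum of denominator = 2 * 10.9783 = 21.9566.
dQ = -9.2136 / 21.9566 = -0.4196 m^3/s.

-0.4196


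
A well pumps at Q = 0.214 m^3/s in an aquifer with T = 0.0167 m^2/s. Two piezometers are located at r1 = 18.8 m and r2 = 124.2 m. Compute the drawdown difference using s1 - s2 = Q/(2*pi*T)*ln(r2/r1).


Thiem equation: s1 - s2 = Q/(2*pi*T) * ln(r2/r1).
ln(r2/r1) = ln(124.2/18.8) = 1.888.
Q/(2*pi*T) = 0.214 / (2*pi*0.0167) = 0.214 / 0.1049 = 2.0395.
s1 - s2 = 2.0395 * 1.888 = 3.8506 m.

3.8506


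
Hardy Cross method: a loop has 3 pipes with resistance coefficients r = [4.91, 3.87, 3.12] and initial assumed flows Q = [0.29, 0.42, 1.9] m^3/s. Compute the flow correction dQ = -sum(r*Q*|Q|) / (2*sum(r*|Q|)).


Numerator terms (r*Q*|Q|): 4.91*0.29*|0.29| = 0.4129; 3.87*0.42*|0.42| = 0.6827; 3.12*1.9*|1.9| = 11.2632.
Sum of numerator = 12.3588.
Denominator terms (r*|Q|): 4.91*|0.29| = 1.4239; 3.87*|0.42| = 1.6254; 3.12*|1.9| = 5.928.
2 * sum of denominator = 2 * 8.9773 = 17.9546.
dQ = -12.3588 / 17.9546 = -0.6883 m^3/s.

-0.6883


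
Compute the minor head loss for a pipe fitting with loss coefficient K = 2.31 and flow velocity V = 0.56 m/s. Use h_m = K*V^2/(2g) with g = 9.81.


Minor loss formula: h_m = K * V^2/(2g).
V^2 = 0.56^2 = 0.3136.
V^2/(2g) = 0.3136 / 19.62 = 0.016 m.
h_m = 2.31 * 0.016 = 0.0369 m.

0.0369


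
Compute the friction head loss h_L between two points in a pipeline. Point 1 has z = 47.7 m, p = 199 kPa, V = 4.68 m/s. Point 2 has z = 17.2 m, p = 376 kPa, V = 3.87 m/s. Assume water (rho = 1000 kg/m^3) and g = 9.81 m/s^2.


Total head at each section: H = z + p/(rho*g) + V^2/(2g).
H1 = 47.7 + 199*1000/(1000*9.81) + 4.68^2/(2*9.81)
   = 47.7 + 20.285 + 1.1163
   = 69.102 m.
H2 = 17.2 + 376*1000/(1000*9.81) + 3.87^2/(2*9.81)
   = 17.2 + 38.328 + 0.7633
   = 56.292 m.
h_L = H1 - H2 = 69.102 - 56.292 = 12.81 m.

12.81


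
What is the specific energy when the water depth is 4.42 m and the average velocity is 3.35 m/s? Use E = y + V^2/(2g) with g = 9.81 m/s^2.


Specific energy E = y + V^2/(2g).
Velocity head = V^2/(2g) = 3.35^2 / (2*9.81) = 11.2225 / 19.62 = 0.572 m.
E = 4.42 + 0.572 = 4.992 m.

4.992


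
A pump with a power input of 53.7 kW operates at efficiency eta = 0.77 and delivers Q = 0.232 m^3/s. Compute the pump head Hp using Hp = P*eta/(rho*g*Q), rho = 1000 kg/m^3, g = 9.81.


Pump head formula: Hp = P * eta / (rho * g * Q).
Numerator: P * eta = 53.7 * 1000 * 0.77 = 41349.0 W.
Denominator: rho * g * Q = 1000 * 9.81 * 0.232 = 2275.92.
Hp = 41349.0 / 2275.92 = 18.17 m.

18.17


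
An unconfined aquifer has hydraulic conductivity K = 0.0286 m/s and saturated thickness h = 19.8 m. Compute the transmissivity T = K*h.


Transmissivity is defined as T = K * h.
T = 0.0286 * 19.8
  = 0.5663 m^2/s.

0.5663


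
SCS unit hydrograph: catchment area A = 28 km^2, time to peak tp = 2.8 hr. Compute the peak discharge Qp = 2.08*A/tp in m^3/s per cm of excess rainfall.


SCS formula: Qp = 2.08 * A / tp.
Qp = 2.08 * 28 / 2.8
   = 58.24 / 2.8
   = 20.8 m^3/s per cm.

20.8


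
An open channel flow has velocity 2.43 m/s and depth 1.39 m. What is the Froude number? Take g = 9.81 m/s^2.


The Froude number is defined as Fr = V / sqrt(g*y).
g*y = 9.81 * 1.39 = 13.6359.
sqrt(g*y) = sqrt(13.6359) = 3.6927.
Fr = 2.43 / 3.6927 = 0.6581.

0.6581


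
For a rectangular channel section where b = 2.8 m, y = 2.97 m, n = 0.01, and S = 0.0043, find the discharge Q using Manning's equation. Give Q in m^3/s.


For a rectangular channel, the cross-sectional area A = b * y = 2.8 * 2.97 = 8.32 m^2.
The wetted perimeter P = b + 2y = 2.8 + 2*2.97 = 8.74 m.
Hydraulic radius R = A/P = 8.32/8.74 = 0.9515 m.
Velocity V = (1/n)*R^(2/3)*S^(1/2) = (1/0.01)*0.9515^(2/3)*0.0043^(1/2) = 6.3436 m/s.
Discharge Q = A * V = 8.32 * 6.3436 = 52.753 m^3/s.

52.753


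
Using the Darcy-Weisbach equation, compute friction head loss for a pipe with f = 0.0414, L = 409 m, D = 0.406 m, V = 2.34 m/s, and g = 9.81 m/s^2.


Darcy-Weisbach equation: h_f = f * (L/D) * V^2/(2g).
f * L/D = 0.0414 * 409/0.406 = 41.7059.
V^2/(2g) = 2.34^2 / (2*9.81) = 5.4756 / 19.62 = 0.2791 m.
h_f = 41.7059 * 0.2791 = 11.639 m.

11.639


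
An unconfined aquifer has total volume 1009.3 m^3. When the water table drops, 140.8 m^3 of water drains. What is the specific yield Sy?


Specific yield Sy = Volume drained / Total volume.
Sy = 140.8 / 1009.3
   = 0.1395.

0.1395


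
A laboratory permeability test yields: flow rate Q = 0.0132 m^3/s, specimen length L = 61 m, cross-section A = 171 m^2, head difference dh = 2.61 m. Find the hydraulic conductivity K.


From K = Q*L / (A*dh):
Numerator: Q*L = 0.0132 * 61 = 0.8052.
Denominator: A*dh = 171 * 2.61 = 446.31.
K = 0.8052 / 446.31 = 0.001804 m/s.

0.001804


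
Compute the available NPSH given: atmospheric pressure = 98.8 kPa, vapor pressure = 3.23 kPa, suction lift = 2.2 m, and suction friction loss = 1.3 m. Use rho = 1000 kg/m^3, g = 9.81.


NPSHa = p_atm/(rho*g) - z_s - hf_s - p_vap/(rho*g).
p_atm/(rho*g) = 98.8*1000 / (1000*9.81) = 10.071 m.
p_vap/(rho*g) = 3.23*1000 / (1000*9.81) = 0.329 m.
NPSHa = 10.071 - 2.2 - 1.3 - 0.329
      = 6.24 m.

6.24


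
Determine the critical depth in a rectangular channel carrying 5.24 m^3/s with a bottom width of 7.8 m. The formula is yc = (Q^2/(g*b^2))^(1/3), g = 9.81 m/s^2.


Using yc = (Q^2 / (g * b^2))^(1/3):
Q^2 = 5.24^2 = 27.46.
g * b^2 = 9.81 * 7.8^2 = 9.81 * 60.84 = 596.84.
Q^2 / (g*b^2) = 27.46 / 596.84 = 0.046.
yc = 0.046^(1/3) = 0.3583 m.

0.3583


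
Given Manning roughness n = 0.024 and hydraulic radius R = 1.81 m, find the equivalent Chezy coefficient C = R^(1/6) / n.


The Chezy coefficient relates to Manning's n through C = R^(1/6) / n.
R^(1/6) = 1.81^(1/6) = 1.103942.
C = 1.103942 / 0.024 = 46.0 m^(1/2)/s.

46.0


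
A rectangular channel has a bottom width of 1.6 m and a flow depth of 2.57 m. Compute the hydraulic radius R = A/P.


For a rectangular section:
Flow area A = b * y = 1.6 * 2.57 = 4.11 m^2.
Wetted perimeter P = b + 2y = 1.6 + 2*2.57 = 6.74 m.
Hydraulic radius R = A/P = 4.11 / 6.74 = 0.6101 m.

0.6101


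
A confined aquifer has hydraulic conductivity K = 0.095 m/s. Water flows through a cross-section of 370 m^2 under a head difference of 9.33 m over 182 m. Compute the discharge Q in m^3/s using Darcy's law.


Darcy's law: Q = K * A * i, where i = dh/L.
Hydraulic gradient i = 9.33 / 182 = 0.051264.
Q = 0.095 * 370 * 0.051264
  = 1.8019 m^3/s.

1.8019


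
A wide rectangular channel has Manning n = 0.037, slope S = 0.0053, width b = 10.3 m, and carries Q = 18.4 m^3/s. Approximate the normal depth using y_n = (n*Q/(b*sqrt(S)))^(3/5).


We use the wide-channel approximation y_n = (n*Q/(b*sqrt(S)))^(3/5).
sqrt(S) = sqrt(0.0053) = 0.072801.
Numerator: n*Q = 0.037 * 18.4 = 0.6808.
Denominator: b*sqrt(S) = 10.3 * 0.072801 = 0.74985.
arg = 0.9079.
y_n = 0.9079^(3/5) = 0.9437 m.

0.9437


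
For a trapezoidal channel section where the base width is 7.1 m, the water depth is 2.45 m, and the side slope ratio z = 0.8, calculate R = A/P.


For a trapezoidal section with side slope z:
A = (b + z*y)*y = (7.1 + 0.8*2.45)*2.45 = 22.197 m^2.
P = b + 2*y*sqrt(1 + z^2) = 7.1 + 2*2.45*sqrt(1 + 0.8^2) = 13.375 m.
R = A/P = 22.197 / 13.375 = 1.6596 m.

1.6596


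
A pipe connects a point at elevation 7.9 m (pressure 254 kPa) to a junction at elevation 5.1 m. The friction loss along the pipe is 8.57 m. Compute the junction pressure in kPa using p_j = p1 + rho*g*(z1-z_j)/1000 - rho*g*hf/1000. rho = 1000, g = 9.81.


Junction pressure: p_j = p1 + rho*g*(z1 - z_j)/1000 - rho*g*hf/1000.
Elevation term = 1000*9.81*(7.9 - 5.1)/1000 = 27.468 kPa.
Friction term = 1000*9.81*8.57/1000 = 84.072 kPa.
p_j = 254 + 27.468 - 84.072 = 197.4 kPa.

197.4


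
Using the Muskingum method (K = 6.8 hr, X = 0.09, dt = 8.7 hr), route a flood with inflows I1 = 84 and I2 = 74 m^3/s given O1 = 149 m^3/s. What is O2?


Muskingum coefficients:
denom = 2*K*(1-X) + dt = 2*6.8*(1-0.09) + 8.7 = 21.076.
C0 = (dt - 2*K*X)/denom = (8.7 - 2*6.8*0.09)/21.076 = 0.3547.
C1 = (dt + 2*K*X)/denom = (8.7 + 2*6.8*0.09)/21.076 = 0.4709.
C2 = (2*K*(1-X) - dt)/denom = 0.1744.
O2 = C0*I2 + C1*I1 + C2*O1
   = 0.3547*74 + 0.4709*84 + 0.1744*149
   = 91.79 m^3/s.

91.79


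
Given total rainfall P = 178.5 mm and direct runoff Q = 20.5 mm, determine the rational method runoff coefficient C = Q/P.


The runoff coefficient C = runoff depth / rainfall depth.
C = 20.5 / 178.5
  = 0.1148.

0.1148


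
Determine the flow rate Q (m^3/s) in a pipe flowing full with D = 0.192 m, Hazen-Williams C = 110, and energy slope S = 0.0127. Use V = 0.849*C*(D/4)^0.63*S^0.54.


For a full circular pipe, R = D/4 = 0.192/4 = 0.048 m.
V = 0.849 * 110 * 0.048^0.63 * 0.0127^0.54
  = 0.849 * 110 * 0.147633 * 0.094635
  = 1.3048 m/s.
Pipe area A = pi*D^2/4 = pi*0.192^2/4 = 0.029 m^2.
Q = A * V = 0.029 * 1.3048 = 0.0378 m^3/s.

0.0378


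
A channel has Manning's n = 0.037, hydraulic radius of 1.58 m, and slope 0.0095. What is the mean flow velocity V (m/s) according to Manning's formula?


Manning's equation gives V = (1/n) * R^(2/3) * S^(1/2).
First, compute R^(2/3) = 1.58^(2/3) = 1.3566.
Next, S^(1/2) = 0.0095^(1/2) = 0.097468.
Then 1/n = 1/0.037 = 27.03.
V = 27.03 * 1.3566 * 0.097468 = 3.5735 m/s.

3.5735


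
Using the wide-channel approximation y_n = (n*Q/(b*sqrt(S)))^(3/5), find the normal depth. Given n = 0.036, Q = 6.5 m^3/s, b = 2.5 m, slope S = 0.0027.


We use the wide-channel approximation y_n = (n*Q/(b*sqrt(S)))^(3/5).
sqrt(S) = sqrt(0.0027) = 0.051962.
Numerator: n*Q = 0.036 * 6.5 = 0.234.
Denominator: b*sqrt(S) = 2.5 * 0.051962 = 0.129905.
arg = 1.8013.
y_n = 1.8013^(3/5) = 1.4235 m.

1.4235


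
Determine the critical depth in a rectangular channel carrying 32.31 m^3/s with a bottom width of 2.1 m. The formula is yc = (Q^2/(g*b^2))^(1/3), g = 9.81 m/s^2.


Using yc = (Q^2 / (g * b^2))^(1/3):
Q^2 = 32.31^2 = 1043.94.
g * b^2 = 9.81 * 2.1^2 = 9.81 * 4.41 = 43.26.
Q^2 / (g*b^2) = 1043.94 / 43.26 = 24.1318.
yc = 24.1318^(1/3) = 2.8897 m.

2.8897


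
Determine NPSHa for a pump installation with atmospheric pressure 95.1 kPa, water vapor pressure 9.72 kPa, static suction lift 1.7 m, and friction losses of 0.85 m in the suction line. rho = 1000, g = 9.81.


NPSHa = p_atm/(rho*g) - z_s - hf_s - p_vap/(rho*g).
p_atm/(rho*g) = 95.1*1000 / (1000*9.81) = 9.694 m.
p_vap/(rho*g) = 9.72*1000 / (1000*9.81) = 0.991 m.
NPSHa = 9.694 - 1.7 - 0.85 - 0.991
      = 6.15 m.

6.15


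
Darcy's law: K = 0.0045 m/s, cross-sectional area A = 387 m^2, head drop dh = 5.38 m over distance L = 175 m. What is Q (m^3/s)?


Darcy's law: Q = K * A * i, where i = dh/L.
Hydraulic gradient i = 5.38 / 175 = 0.030743.
Q = 0.0045 * 387 * 0.030743
  = 0.0535 m^3/s.

0.0535


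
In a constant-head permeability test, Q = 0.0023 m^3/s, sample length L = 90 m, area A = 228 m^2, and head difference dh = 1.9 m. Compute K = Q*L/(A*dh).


From K = Q*L / (A*dh):
Numerator: Q*L = 0.0023 * 90 = 0.207.
Denominator: A*dh = 228 * 1.9 = 433.2.
K = 0.207 / 433.2 = 0.000478 m/s.

0.000478


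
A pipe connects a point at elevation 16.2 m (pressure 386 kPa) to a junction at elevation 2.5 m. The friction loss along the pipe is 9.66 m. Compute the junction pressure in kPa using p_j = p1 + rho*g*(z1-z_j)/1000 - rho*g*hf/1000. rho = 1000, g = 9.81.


Junction pressure: p_j = p1 + rho*g*(z1 - z_j)/1000 - rho*g*hf/1000.
Elevation term = 1000*9.81*(16.2 - 2.5)/1000 = 134.397 kPa.
Friction term = 1000*9.81*9.66/1000 = 94.765 kPa.
p_j = 386 + 134.397 - 94.765 = 425.63 kPa.

425.63


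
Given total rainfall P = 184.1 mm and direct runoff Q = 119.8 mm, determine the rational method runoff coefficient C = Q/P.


The runoff coefficient C = runoff depth / rainfall depth.
C = 119.8 / 184.1
  = 0.6507.

0.6507


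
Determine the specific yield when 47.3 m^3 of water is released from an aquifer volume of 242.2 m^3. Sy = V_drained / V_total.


Specific yield Sy = Volume drained / Total volume.
Sy = 47.3 / 242.2
   = 0.1953.

0.1953


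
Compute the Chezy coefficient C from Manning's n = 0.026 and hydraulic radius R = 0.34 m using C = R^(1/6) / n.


The Chezy coefficient relates to Manning's n through C = R^(1/6) / n.
R^(1/6) = 0.34^(1/6) = 0.835436.
C = 0.835436 / 0.026 = 32.13 m^(1/2)/s.

32.13


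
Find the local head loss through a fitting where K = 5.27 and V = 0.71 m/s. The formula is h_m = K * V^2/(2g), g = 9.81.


Minor loss formula: h_m = K * V^2/(2g).
V^2 = 0.71^2 = 0.5041.
V^2/(2g) = 0.5041 / 19.62 = 0.0257 m.
h_m = 5.27 * 0.0257 = 0.1354 m.

0.1354


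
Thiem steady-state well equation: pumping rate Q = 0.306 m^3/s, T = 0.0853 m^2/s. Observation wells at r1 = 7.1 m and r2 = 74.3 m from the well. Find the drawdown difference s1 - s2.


Thiem equation: s1 - s2 = Q/(2*pi*T) * ln(r2/r1).
ln(r2/r1) = ln(74.3/7.1) = 2.348.
Q/(2*pi*T) = 0.306 / (2*pi*0.0853) = 0.306 / 0.536 = 0.5709.
s1 - s2 = 0.5709 * 2.348 = 1.3406 m.

1.3406


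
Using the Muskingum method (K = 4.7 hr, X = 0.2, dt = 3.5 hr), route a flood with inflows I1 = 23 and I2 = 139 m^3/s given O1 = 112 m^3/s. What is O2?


Muskingum coefficients:
denom = 2*K*(1-X) + dt = 2*4.7*(1-0.2) + 3.5 = 11.02.
C0 = (dt - 2*K*X)/denom = (3.5 - 2*4.7*0.2)/11.02 = 0.147.
C1 = (dt + 2*K*X)/denom = (3.5 + 2*4.7*0.2)/11.02 = 0.4882.
C2 = (2*K*(1-X) - dt)/denom = 0.3648.
O2 = C0*I2 + C1*I1 + C2*O1
   = 0.147*139 + 0.4882*23 + 0.3648*112
   = 72.52 m^3/s.

72.52


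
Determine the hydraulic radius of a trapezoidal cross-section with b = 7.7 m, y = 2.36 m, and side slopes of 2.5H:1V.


For a trapezoidal section with side slope z:
A = (b + z*y)*y = (7.7 + 2.5*2.36)*2.36 = 32.096 m^2.
P = b + 2*y*sqrt(1 + z^2) = 7.7 + 2*2.36*sqrt(1 + 2.5^2) = 20.409 m.
R = A/P = 32.096 / 20.409 = 1.5726 m.

1.5726


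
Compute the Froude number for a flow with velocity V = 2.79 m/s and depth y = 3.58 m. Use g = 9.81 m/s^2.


The Froude number is defined as Fr = V / sqrt(g*y).
g*y = 9.81 * 3.58 = 35.1198.
sqrt(g*y) = sqrt(35.1198) = 5.9262.
Fr = 2.79 / 5.9262 = 0.4708.

0.4708


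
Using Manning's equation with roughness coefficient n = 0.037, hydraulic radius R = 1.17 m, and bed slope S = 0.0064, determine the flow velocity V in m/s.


Manning's equation gives V = (1/n) * R^(2/3) * S^(1/2).
First, compute R^(2/3) = 1.17^(2/3) = 1.1103.
Next, S^(1/2) = 0.0064^(1/2) = 0.08.
Then 1/n = 1/0.037 = 27.03.
V = 27.03 * 1.1103 * 0.08 = 2.4007 m/s.

2.4007


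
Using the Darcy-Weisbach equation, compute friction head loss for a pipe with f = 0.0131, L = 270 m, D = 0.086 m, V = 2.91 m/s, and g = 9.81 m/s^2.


Darcy-Weisbach equation: h_f = f * (L/D) * V^2/(2g).
f * L/D = 0.0131 * 270/0.086 = 41.1279.
V^2/(2g) = 2.91^2 / (2*9.81) = 8.4681 / 19.62 = 0.4316 m.
h_f = 41.1279 * 0.4316 = 17.751 m.

17.751


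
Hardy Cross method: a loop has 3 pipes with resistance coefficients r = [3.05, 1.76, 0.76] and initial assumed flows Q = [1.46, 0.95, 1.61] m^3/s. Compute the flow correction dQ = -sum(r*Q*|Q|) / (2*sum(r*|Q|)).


Numerator terms (r*Q*|Q|): 3.05*1.46*|1.46| = 6.5014; 1.76*0.95*|0.95| = 1.5884; 0.76*1.61*|1.61| = 1.97.
Sum of numerator = 10.0598.
Denominator terms (r*|Q|): 3.05*|1.46| = 4.453; 1.76*|0.95| = 1.672; 0.76*|1.61| = 1.2236.
2 * sum of denominator = 2 * 7.3486 = 14.6972.
dQ = -10.0598 / 14.6972 = -0.6845 m^3/s.

-0.6845


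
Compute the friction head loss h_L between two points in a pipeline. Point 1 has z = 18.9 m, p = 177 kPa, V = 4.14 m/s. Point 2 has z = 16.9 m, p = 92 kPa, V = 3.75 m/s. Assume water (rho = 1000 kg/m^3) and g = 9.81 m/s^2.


Total head at each section: H = z + p/(rho*g) + V^2/(2g).
H1 = 18.9 + 177*1000/(1000*9.81) + 4.14^2/(2*9.81)
   = 18.9 + 18.043 + 0.8736
   = 37.816 m.
H2 = 16.9 + 92*1000/(1000*9.81) + 3.75^2/(2*9.81)
   = 16.9 + 9.378 + 0.7167
   = 26.995 m.
h_L = H1 - H2 = 37.816 - 26.995 = 10.821 m.

10.821


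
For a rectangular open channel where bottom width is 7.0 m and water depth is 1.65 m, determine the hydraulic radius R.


For a rectangular section:
Flow area A = b * y = 7.0 * 1.65 = 11.55 m^2.
Wetted perimeter P = b + 2y = 7.0 + 2*1.65 = 10.3 m.
Hydraulic radius R = A/P = 11.55 / 10.3 = 1.1214 m.

1.1214


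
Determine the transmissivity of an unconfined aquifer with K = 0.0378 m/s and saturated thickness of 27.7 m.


Transmissivity is defined as T = K * h.
T = 0.0378 * 27.7
  = 1.0471 m^2/s.

1.0471


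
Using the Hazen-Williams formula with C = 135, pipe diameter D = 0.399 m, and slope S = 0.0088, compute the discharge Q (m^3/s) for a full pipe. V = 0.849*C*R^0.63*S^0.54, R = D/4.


For a full circular pipe, R = D/4 = 0.399/4 = 0.0998 m.
V = 0.849 * 135 * 0.0998^0.63 * 0.0088^0.54
  = 0.849 * 135 * 0.234053 * 0.077628
  = 2.0825 m/s.
Pipe area A = pi*D^2/4 = pi*0.399^2/4 = 0.125 m^2.
Q = A * V = 0.125 * 2.0825 = 0.2604 m^3/s.

0.2604


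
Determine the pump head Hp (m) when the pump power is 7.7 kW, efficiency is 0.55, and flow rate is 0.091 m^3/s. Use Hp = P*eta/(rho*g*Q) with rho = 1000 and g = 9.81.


Pump head formula: Hp = P * eta / (rho * g * Q).
Numerator: P * eta = 7.7 * 1000 * 0.55 = 4235.0 W.
Denominator: rho * g * Q = 1000 * 9.81 * 0.091 = 892.71.
Hp = 4235.0 / 892.71 = 4.74 m.

4.74


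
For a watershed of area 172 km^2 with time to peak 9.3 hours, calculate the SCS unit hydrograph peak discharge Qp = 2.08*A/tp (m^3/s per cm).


SCS formula: Qp = 2.08 * A / tp.
Qp = 2.08 * 172 / 9.3
   = 357.76 / 9.3
   = 38.47 m^3/s per cm.

38.47


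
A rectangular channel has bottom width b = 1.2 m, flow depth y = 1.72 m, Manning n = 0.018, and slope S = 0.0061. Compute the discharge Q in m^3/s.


For a rectangular channel, the cross-sectional area A = b * y = 1.2 * 1.72 = 2.06 m^2.
The wetted perimeter P = b + 2y = 1.2 + 2*1.72 = 4.64 m.
Hydraulic radius R = A/P = 2.06/4.64 = 0.4448 m.
Velocity V = (1/n)*R^(2/3)*S^(1/2) = (1/0.018)*0.4448^(2/3)*0.0061^(1/2) = 2.5284 m/s.
Discharge Q = A * V = 2.06 * 2.5284 = 5.219 m^3/s.

5.219


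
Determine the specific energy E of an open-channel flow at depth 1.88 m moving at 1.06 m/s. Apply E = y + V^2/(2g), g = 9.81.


Specific energy E = y + V^2/(2g).
Velocity head = V^2/(2g) = 1.06^2 / (2*9.81) = 1.1236 / 19.62 = 0.0573 m.
E = 1.88 + 0.0573 = 1.9373 m.

1.9373


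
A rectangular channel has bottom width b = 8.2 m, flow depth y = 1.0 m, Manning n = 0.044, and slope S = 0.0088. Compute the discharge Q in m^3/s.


For a rectangular channel, the cross-sectional area A = b * y = 8.2 * 1.0 = 8.2 m^2.
The wetted perimeter P = b + 2y = 8.2 + 2*1.0 = 10.2 m.
Hydraulic radius R = A/P = 8.2/10.2 = 0.8039 m.
Velocity V = (1/n)*R^(2/3)*S^(1/2) = (1/0.044)*0.8039^(2/3)*0.0088^(1/2) = 1.8433 m/s.
Discharge Q = A * V = 8.2 * 1.8433 = 15.115 m^3/s.

15.115


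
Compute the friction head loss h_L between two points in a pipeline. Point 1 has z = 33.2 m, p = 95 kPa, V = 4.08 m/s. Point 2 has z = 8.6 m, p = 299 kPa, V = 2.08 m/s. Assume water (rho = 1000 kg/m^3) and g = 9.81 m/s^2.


Total head at each section: H = z + p/(rho*g) + V^2/(2g).
H1 = 33.2 + 95*1000/(1000*9.81) + 4.08^2/(2*9.81)
   = 33.2 + 9.684 + 0.8484
   = 43.732 m.
H2 = 8.6 + 299*1000/(1000*9.81) + 2.08^2/(2*9.81)
   = 8.6 + 30.479 + 0.2205
   = 39.3 m.
h_L = H1 - H2 = 43.732 - 39.3 = 4.433 m.

4.433


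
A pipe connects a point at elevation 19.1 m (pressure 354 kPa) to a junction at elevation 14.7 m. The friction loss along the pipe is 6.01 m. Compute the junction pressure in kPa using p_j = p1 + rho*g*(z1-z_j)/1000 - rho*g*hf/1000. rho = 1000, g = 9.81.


Junction pressure: p_j = p1 + rho*g*(z1 - z_j)/1000 - rho*g*hf/1000.
Elevation term = 1000*9.81*(19.1 - 14.7)/1000 = 43.164 kPa.
Friction term = 1000*9.81*6.01/1000 = 58.958 kPa.
p_j = 354 + 43.164 - 58.958 = 338.21 kPa.

338.21


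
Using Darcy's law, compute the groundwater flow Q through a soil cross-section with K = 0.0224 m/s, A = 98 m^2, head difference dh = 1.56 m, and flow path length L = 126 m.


Darcy's law: Q = K * A * i, where i = dh/L.
Hydraulic gradient i = 1.56 / 126 = 0.012381.
Q = 0.0224 * 98 * 0.012381
  = 0.0272 m^3/s.

0.0272


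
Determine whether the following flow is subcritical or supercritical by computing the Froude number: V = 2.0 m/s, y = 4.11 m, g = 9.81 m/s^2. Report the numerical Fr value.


The Froude number is defined as Fr = V / sqrt(g*y).
g*y = 9.81 * 4.11 = 40.3191.
sqrt(g*y) = sqrt(40.3191) = 6.3497.
Fr = 2.0 / 6.3497 = 0.315.
Since Fr < 1, the flow is subcritical.

0.315


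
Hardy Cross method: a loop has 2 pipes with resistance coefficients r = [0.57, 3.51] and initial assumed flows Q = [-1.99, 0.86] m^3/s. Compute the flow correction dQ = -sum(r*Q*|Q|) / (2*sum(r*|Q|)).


Numerator terms (r*Q*|Q|): 0.57*-1.99*|-1.99| = -2.2573; 3.51*0.86*|0.86| = 2.596.
Sum of numerator = 0.3387.
Denominator terms (r*|Q|): 0.57*|-1.99| = 1.1343; 3.51*|0.86| = 3.0186.
2 * sum of denominator = 2 * 4.1529 = 8.3058.
dQ = -0.3387 / 8.3058 = -0.0408 m^3/s.

-0.0408


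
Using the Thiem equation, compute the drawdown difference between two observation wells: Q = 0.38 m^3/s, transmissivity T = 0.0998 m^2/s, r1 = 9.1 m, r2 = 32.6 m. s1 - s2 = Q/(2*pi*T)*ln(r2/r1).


Thiem equation: s1 - s2 = Q/(2*pi*T) * ln(r2/r1).
ln(r2/r1) = ln(32.6/9.1) = 1.276.
Q/(2*pi*T) = 0.38 / (2*pi*0.0998) = 0.38 / 0.6271 = 0.606.
s1 - s2 = 0.606 * 1.276 = 0.7733 m.

0.7733


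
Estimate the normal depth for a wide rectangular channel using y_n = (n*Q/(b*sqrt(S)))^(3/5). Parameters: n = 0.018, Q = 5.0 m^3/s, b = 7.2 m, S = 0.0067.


We use the wide-channel approximation y_n = (n*Q/(b*sqrt(S)))^(3/5).
sqrt(S) = sqrt(0.0067) = 0.081854.
Numerator: n*Q = 0.018 * 5.0 = 0.09.
Denominator: b*sqrt(S) = 7.2 * 0.081854 = 0.589349.
arg = 0.1527.
y_n = 0.1527^(3/5) = 0.3238 m.

0.3238


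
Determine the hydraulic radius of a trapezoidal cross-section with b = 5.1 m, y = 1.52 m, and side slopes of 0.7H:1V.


For a trapezoidal section with side slope z:
A = (b + z*y)*y = (5.1 + 0.7*1.52)*1.52 = 9.369 m^2.
P = b + 2*y*sqrt(1 + z^2) = 5.1 + 2*1.52*sqrt(1 + 0.7^2) = 8.811 m.
R = A/P = 9.369 / 8.811 = 1.0634 m.

1.0634


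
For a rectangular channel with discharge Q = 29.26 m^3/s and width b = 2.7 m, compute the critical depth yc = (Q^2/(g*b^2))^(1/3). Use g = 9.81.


Using yc = (Q^2 / (g * b^2))^(1/3):
Q^2 = 29.26^2 = 856.15.
g * b^2 = 9.81 * 2.7^2 = 9.81 * 7.29 = 71.51.
Q^2 / (g*b^2) = 856.15 / 71.51 = 11.9725.
yc = 11.9725^(1/3) = 2.2876 m.

2.2876


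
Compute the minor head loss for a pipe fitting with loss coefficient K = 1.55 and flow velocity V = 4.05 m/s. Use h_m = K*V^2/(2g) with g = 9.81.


Minor loss formula: h_m = K * V^2/(2g).
V^2 = 4.05^2 = 16.4025.
V^2/(2g) = 16.4025 / 19.62 = 0.836 m.
h_m = 1.55 * 0.836 = 1.2958 m.

1.2958


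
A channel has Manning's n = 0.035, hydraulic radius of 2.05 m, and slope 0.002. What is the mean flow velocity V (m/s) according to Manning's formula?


Manning's equation gives V = (1/n) * R^(2/3) * S^(1/2).
First, compute R^(2/3) = 2.05^(2/3) = 1.6137.
Next, S^(1/2) = 0.002^(1/2) = 0.044721.
Then 1/n = 1/0.035 = 28.57.
V = 28.57 * 1.6137 * 0.044721 = 2.062 m/s.

2.062


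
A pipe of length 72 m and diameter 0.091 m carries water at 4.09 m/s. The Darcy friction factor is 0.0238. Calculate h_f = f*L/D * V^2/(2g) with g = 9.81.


Darcy-Weisbach equation: h_f = f * (L/D) * V^2/(2g).
f * L/D = 0.0238 * 72/0.091 = 18.8308.
V^2/(2g) = 4.09^2 / (2*9.81) = 16.7281 / 19.62 = 0.8526 m.
h_f = 18.8308 * 0.8526 = 16.055 m.

16.055


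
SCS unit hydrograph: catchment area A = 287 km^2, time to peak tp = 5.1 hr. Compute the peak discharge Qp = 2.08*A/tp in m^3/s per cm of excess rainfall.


SCS formula: Qp = 2.08 * A / tp.
Qp = 2.08 * 287 / 5.1
   = 596.96 / 5.1
   = 117.05 m^3/s per cm.

117.05


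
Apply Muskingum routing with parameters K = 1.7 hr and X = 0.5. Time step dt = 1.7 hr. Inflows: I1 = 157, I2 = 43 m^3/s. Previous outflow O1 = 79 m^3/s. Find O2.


Muskingum coefficients:
denom = 2*K*(1-X) + dt = 2*1.7*(1-0.5) + 1.7 = 3.4.
C0 = (dt - 2*K*X)/denom = (1.7 - 2*1.7*0.5)/3.4 = 0.0.
C1 = (dt + 2*K*X)/denom = (1.7 + 2*1.7*0.5)/3.4 = 1.0.
C2 = (2*K*(1-X) - dt)/denom = 0.0.
O2 = C0*I2 + C1*I1 + C2*O1
   = 0.0*43 + 1.0*157 + 0.0*79
   = 157.0 m^3/s.

157.0


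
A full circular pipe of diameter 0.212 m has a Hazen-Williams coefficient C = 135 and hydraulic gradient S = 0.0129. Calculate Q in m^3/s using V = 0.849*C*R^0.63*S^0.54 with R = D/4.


For a full circular pipe, R = D/4 = 0.212/4 = 0.053 m.
V = 0.849 * 135 * 0.053^0.63 * 0.0129^0.54
  = 0.849 * 135 * 0.157143 * 0.095437
  = 1.7189 m/s.
Pipe area A = pi*D^2/4 = pi*0.212^2/4 = 0.0353 m^2.
Q = A * V = 0.0353 * 1.7189 = 0.0607 m^3/s.

0.0607


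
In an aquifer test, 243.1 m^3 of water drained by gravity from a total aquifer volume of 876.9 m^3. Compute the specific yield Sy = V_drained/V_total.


Specific yield Sy = Volume drained / Total volume.
Sy = 243.1 / 876.9
   = 0.2772.

0.2772


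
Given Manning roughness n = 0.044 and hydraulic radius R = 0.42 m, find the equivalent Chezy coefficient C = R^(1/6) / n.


The Chezy coefficient relates to Manning's n through C = R^(1/6) / n.
R^(1/6) = 0.42^(1/6) = 0.865383.
C = 0.865383 / 0.044 = 19.67 m^(1/2)/s.

19.67


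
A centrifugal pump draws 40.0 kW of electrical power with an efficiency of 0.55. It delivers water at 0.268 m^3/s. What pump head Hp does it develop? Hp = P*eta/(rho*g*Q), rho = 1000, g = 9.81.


Pump head formula: Hp = P * eta / (rho * g * Q).
Numerator: P * eta = 40.0 * 1000 * 0.55 = 22000.0 W.
Denominator: rho * g * Q = 1000 * 9.81 * 0.268 = 2629.08.
Hp = 22000.0 / 2629.08 = 8.37 m.

8.37


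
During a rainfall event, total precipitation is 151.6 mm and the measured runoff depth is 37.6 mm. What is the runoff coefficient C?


The runoff coefficient C = runoff depth / rainfall depth.
C = 37.6 / 151.6
  = 0.248.

0.248


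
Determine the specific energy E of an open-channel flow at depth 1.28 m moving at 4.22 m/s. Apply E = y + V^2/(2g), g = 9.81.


Specific energy E = y + V^2/(2g).
Velocity head = V^2/(2g) = 4.22^2 / (2*9.81) = 17.8084 / 19.62 = 0.9077 m.
E = 1.28 + 0.9077 = 2.1877 m.

2.1877


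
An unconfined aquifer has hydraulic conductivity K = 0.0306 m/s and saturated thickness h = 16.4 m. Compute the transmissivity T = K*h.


Transmissivity is defined as T = K * h.
T = 0.0306 * 16.4
  = 0.5018 m^2/s.

0.5018


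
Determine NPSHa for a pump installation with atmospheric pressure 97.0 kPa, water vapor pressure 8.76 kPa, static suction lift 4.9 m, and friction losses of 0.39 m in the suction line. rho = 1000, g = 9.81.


NPSHa = p_atm/(rho*g) - z_s - hf_s - p_vap/(rho*g).
p_atm/(rho*g) = 97.0*1000 / (1000*9.81) = 9.888 m.
p_vap/(rho*g) = 8.76*1000 / (1000*9.81) = 0.893 m.
NPSHa = 9.888 - 4.9 - 0.39 - 0.893
      = 3.7 m.

3.7


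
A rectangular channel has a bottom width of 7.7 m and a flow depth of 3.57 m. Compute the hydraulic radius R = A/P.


For a rectangular section:
Flow area A = b * y = 7.7 * 3.57 = 27.49 m^2.
Wetted perimeter P = b + 2y = 7.7 + 2*3.57 = 14.84 m.
Hydraulic radius R = A/P = 27.49 / 14.84 = 1.8524 m.

1.8524


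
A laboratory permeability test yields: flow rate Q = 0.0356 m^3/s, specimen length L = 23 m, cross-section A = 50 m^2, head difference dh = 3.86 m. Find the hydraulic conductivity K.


From K = Q*L / (A*dh):
Numerator: Q*L = 0.0356 * 23 = 0.8188.
Denominator: A*dh = 50 * 3.86 = 193.0.
K = 0.8188 / 193.0 = 0.004242 m/s.

0.004242


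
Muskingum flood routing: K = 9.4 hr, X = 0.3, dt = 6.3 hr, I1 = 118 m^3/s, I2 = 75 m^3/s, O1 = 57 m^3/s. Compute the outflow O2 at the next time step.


Muskingum coefficients:
denom = 2*K*(1-X) + dt = 2*9.4*(1-0.3) + 6.3 = 19.46.
C0 = (dt - 2*K*X)/denom = (6.3 - 2*9.4*0.3)/19.46 = 0.0339.
C1 = (dt + 2*K*X)/denom = (6.3 + 2*9.4*0.3)/19.46 = 0.6136.
C2 = (2*K*(1-X) - dt)/denom = 0.3525.
O2 = C0*I2 + C1*I1 + C2*O1
   = 0.0339*75 + 0.6136*118 + 0.3525*57
   = 95.04 m^3/s.

95.04


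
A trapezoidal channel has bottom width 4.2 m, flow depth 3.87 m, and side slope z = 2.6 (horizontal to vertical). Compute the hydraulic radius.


For a trapezoidal section with side slope z:
A = (b + z*y)*y = (4.2 + 2.6*3.87)*3.87 = 55.194 m^2.
P = b + 2*y*sqrt(1 + z^2) = 4.2 + 2*3.87*sqrt(1 + 2.6^2) = 25.761 m.
R = A/P = 55.194 / 25.761 = 2.1425 m.

2.1425


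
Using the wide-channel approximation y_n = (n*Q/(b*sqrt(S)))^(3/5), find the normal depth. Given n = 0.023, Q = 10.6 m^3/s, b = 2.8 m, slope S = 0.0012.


We use the wide-channel approximation y_n = (n*Q/(b*sqrt(S)))^(3/5).
sqrt(S) = sqrt(0.0012) = 0.034641.
Numerator: n*Q = 0.023 * 10.6 = 0.2438.
Denominator: b*sqrt(S) = 2.8 * 0.034641 = 0.096995.
arg = 2.5135.
y_n = 2.5135^(3/5) = 1.7385 m.

1.7385


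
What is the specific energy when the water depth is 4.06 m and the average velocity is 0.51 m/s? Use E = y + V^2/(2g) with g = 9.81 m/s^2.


Specific energy E = y + V^2/(2g).
Velocity head = V^2/(2g) = 0.51^2 / (2*9.81) = 0.2601 / 19.62 = 0.0133 m.
E = 4.06 + 0.0133 = 4.0733 m.

4.0733


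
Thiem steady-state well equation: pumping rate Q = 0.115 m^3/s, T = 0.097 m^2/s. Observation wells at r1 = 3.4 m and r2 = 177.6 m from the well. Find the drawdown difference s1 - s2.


Thiem equation: s1 - s2 = Q/(2*pi*T) * ln(r2/r1).
ln(r2/r1) = ln(177.6/3.4) = 3.9558.
Q/(2*pi*T) = 0.115 / (2*pi*0.097) = 0.115 / 0.6095 = 0.1887.
s1 - s2 = 0.1887 * 3.9558 = 0.7464 m.

0.7464


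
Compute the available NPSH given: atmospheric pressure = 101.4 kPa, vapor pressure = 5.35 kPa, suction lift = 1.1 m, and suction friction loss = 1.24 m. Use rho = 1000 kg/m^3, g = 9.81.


NPSHa = p_atm/(rho*g) - z_s - hf_s - p_vap/(rho*g).
p_atm/(rho*g) = 101.4*1000 / (1000*9.81) = 10.336 m.
p_vap/(rho*g) = 5.35*1000 / (1000*9.81) = 0.545 m.
NPSHa = 10.336 - 1.1 - 1.24 - 0.545
      = 7.45 m.

7.45


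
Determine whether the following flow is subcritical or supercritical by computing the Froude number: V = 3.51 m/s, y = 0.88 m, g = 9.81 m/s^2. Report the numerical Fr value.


The Froude number is defined as Fr = V / sqrt(g*y).
g*y = 9.81 * 0.88 = 8.6328.
sqrt(g*y) = sqrt(8.6328) = 2.9382.
Fr = 3.51 / 2.9382 = 1.1946.
Since Fr > 1, the flow is supercritical.

1.1946


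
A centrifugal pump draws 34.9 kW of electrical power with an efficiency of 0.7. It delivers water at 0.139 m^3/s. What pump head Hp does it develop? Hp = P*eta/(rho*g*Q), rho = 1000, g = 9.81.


Pump head formula: Hp = P * eta / (rho * g * Q).
Numerator: P * eta = 34.9 * 1000 * 0.7 = 24430.0 W.
Denominator: rho * g * Q = 1000 * 9.81 * 0.139 = 1363.59.
Hp = 24430.0 / 1363.59 = 17.92 m.

17.92


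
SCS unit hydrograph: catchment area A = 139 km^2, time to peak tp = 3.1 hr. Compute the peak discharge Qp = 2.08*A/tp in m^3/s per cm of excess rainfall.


SCS formula: Qp = 2.08 * A / tp.
Qp = 2.08 * 139 / 3.1
   = 289.12 / 3.1
   = 93.26 m^3/s per cm.

93.26


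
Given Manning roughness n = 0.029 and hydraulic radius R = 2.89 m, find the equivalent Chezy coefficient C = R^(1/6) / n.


The Chezy coefficient relates to Manning's n through C = R^(1/6) / n.
R^(1/6) = 2.89^(1/6) = 1.193483.
C = 1.193483 / 0.029 = 41.15 m^(1/2)/s.

41.15


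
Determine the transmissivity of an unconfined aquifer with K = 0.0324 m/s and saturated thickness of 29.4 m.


Transmissivity is defined as T = K * h.
T = 0.0324 * 29.4
  = 0.9526 m^2/s.

0.9526


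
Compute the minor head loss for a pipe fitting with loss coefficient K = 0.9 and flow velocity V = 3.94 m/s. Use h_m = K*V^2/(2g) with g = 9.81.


Minor loss formula: h_m = K * V^2/(2g).
V^2 = 3.94^2 = 15.5236.
V^2/(2g) = 15.5236 / 19.62 = 0.7912 m.
h_m = 0.9 * 0.7912 = 0.7121 m.

0.7121


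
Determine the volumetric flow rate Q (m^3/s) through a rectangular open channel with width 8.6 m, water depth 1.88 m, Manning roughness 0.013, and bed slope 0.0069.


For a rectangular channel, the cross-sectional area A = b * y = 8.6 * 1.88 = 16.17 m^2.
The wetted perimeter P = b + 2y = 8.6 + 2*1.88 = 12.36 m.
Hydraulic radius R = A/P = 16.17/12.36 = 1.3081 m.
Velocity V = (1/n)*R^(2/3)*S^(1/2) = (1/0.013)*1.3081^(2/3)*0.0069^(1/2) = 7.6426 m/s.
Discharge Q = A * V = 16.17 * 7.6426 = 123.565 m^3/s.

123.565


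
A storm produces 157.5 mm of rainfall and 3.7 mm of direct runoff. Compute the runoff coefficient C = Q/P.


The runoff coefficient C = runoff depth / rainfall depth.
C = 3.7 / 157.5
  = 0.0235.

0.0235


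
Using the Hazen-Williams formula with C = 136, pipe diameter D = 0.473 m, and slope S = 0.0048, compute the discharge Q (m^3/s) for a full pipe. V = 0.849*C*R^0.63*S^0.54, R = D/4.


For a full circular pipe, R = D/4 = 0.473/4 = 0.1182 m.
V = 0.849 * 136 * 0.1182^0.63 * 0.0048^0.54
  = 0.849 * 136 * 0.260534 * 0.055959
  = 1.6834 m/s.
Pipe area A = pi*D^2/4 = pi*0.473^2/4 = 0.1757 m^2.
Q = A * V = 0.1757 * 1.6834 = 0.2958 m^3/s.

0.2958


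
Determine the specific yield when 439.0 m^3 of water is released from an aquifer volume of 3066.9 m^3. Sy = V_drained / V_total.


Specific yield Sy = Volume drained / Total volume.
Sy = 439.0 / 3066.9
   = 0.1431.

0.1431


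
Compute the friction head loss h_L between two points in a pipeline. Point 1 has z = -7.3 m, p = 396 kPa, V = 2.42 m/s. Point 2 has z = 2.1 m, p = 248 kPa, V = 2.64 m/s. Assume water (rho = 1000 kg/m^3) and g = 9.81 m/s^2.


Total head at each section: H = z + p/(rho*g) + V^2/(2g).
H1 = -7.3 + 396*1000/(1000*9.81) + 2.42^2/(2*9.81)
   = -7.3 + 40.367 + 0.2985
   = 33.365 m.
H2 = 2.1 + 248*1000/(1000*9.81) + 2.64^2/(2*9.81)
   = 2.1 + 25.28 + 0.3552
   = 27.736 m.
h_L = H1 - H2 = 33.365 - 27.736 = 5.63 m.

5.63


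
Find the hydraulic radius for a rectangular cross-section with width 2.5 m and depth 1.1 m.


For a rectangular section:
Flow area A = b * y = 2.5 * 1.1 = 2.75 m^2.
Wetted perimeter P = b + 2y = 2.5 + 2*1.1 = 4.7 m.
Hydraulic radius R = A/P = 2.75 / 4.7 = 0.5851 m.

0.5851


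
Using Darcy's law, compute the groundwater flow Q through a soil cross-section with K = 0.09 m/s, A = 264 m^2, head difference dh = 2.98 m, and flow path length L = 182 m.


Darcy's law: Q = K * A * i, where i = dh/L.
Hydraulic gradient i = 2.98 / 182 = 0.016374.
Q = 0.09 * 264 * 0.016374
  = 0.389 m^3/s.

0.389


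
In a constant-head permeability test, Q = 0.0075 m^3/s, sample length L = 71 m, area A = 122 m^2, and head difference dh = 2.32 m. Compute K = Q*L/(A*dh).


From K = Q*L / (A*dh):
Numerator: Q*L = 0.0075 * 71 = 0.5325.
Denominator: A*dh = 122 * 2.32 = 283.04.
K = 0.5325 / 283.04 = 0.001881 m/s.

0.001881


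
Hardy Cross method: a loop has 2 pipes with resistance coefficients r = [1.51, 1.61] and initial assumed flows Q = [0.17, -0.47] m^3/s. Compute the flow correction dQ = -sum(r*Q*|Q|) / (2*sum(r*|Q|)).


Numerator terms (r*Q*|Q|): 1.51*0.17*|0.17| = 0.0436; 1.61*-0.47*|-0.47| = -0.3556.
Sum of numerator = -0.312.
Denominator terms (r*|Q|): 1.51*|0.17| = 0.2567; 1.61*|-0.47| = 0.7567.
2 * sum of denominator = 2 * 1.0134 = 2.0268.
dQ = --0.312 / 2.0268 = 0.1539 m^3/s.

0.1539


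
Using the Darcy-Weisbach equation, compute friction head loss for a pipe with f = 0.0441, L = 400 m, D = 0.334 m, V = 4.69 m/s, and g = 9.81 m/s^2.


Darcy-Weisbach equation: h_f = f * (L/D) * V^2/(2g).
f * L/D = 0.0441 * 400/0.334 = 52.8144.
V^2/(2g) = 4.69^2 / (2*9.81) = 21.9961 / 19.62 = 1.1211 m.
h_f = 52.8144 * 1.1211 = 59.211 m.

59.211


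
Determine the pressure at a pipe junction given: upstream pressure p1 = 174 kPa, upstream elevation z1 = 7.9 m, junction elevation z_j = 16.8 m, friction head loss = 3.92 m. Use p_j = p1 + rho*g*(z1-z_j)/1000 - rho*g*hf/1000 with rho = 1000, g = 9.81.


Junction pressure: p_j = p1 + rho*g*(z1 - z_j)/1000 - rho*g*hf/1000.
Elevation term = 1000*9.81*(7.9 - 16.8)/1000 = -87.309 kPa.
Friction term = 1000*9.81*3.92/1000 = 38.455 kPa.
p_j = 174 + -87.309 - 38.455 = 48.24 kPa.

48.24


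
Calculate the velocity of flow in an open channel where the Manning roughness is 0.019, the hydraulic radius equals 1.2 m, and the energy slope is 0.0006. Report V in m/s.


Manning's equation gives V = (1/n) * R^(2/3) * S^(1/2).
First, compute R^(2/3) = 1.2^(2/3) = 1.1292.
Next, S^(1/2) = 0.0006^(1/2) = 0.024495.
Then 1/n = 1/0.019 = 52.63.
V = 52.63 * 1.1292 * 0.024495 = 1.4558 m/s.

1.4558


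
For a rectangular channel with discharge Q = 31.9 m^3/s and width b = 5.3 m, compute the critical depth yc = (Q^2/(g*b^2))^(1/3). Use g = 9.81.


Using yc = (Q^2 / (g * b^2))^(1/3):
Q^2 = 31.9^2 = 1017.61.
g * b^2 = 9.81 * 5.3^2 = 9.81 * 28.09 = 275.56.
Q^2 / (g*b^2) = 1017.61 / 275.56 = 3.6929.
yc = 3.6929^(1/3) = 1.5457 m.

1.5457


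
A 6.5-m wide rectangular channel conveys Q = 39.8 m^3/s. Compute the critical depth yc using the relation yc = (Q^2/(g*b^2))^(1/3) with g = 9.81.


Using yc = (Q^2 / (g * b^2))^(1/3):
Q^2 = 39.8^2 = 1584.04.
g * b^2 = 9.81 * 6.5^2 = 9.81 * 42.25 = 414.47.
Q^2 / (g*b^2) = 1584.04 / 414.47 = 3.8218.
yc = 3.8218^(1/3) = 1.5635 m.

1.5635


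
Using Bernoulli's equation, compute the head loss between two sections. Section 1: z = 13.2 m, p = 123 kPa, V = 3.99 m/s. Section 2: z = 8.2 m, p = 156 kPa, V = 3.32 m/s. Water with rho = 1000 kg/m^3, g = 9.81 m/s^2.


Total head at each section: H = z + p/(rho*g) + V^2/(2g).
H1 = 13.2 + 123*1000/(1000*9.81) + 3.99^2/(2*9.81)
   = 13.2 + 12.538 + 0.8114
   = 26.55 m.
H2 = 8.2 + 156*1000/(1000*9.81) + 3.32^2/(2*9.81)
   = 8.2 + 15.902 + 0.5618
   = 24.664 m.
h_L = H1 - H2 = 26.55 - 24.664 = 1.886 m.

1.886


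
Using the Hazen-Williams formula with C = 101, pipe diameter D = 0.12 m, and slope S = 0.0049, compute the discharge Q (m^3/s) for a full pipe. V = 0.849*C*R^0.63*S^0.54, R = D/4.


For a full circular pipe, R = D/4 = 0.12/4 = 0.03 m.
V = 0.849 * 101 * 0.03^0.63 * 0.0049^0.54
  = 0.849 * 101 * 0.109796 * 0.056586
  = 0.5327 m/s.
Pipe area A = pi*D^2/4 = pi*0.12^2/4 = 0.0113 m^2.
Q = A * V = 0.0113 * 0.5327 = 0.006 m^3/s.

0.006
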